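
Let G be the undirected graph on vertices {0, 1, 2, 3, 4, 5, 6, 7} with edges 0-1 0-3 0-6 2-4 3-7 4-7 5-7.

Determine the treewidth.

1

A width-1 tree decomposition is:
Bags: B1 = {0, 3}  B2 = {3, 7}  B3 = {0, 6}  B4 = {5, 7}  B5 = {4, 7}  B6 = {2, 4}  B7 = {0, 1}
Tree: B1–B2, B1–B3, B2–B4, B4–B5, B5–B6, B1–B7
The largest bag has 2 vertices, giving width 1; this decomposition certifies tw(G) ≤ 1. G has an edge, so its treewidth is at least 1. Hence tw(G) = 1 exactly.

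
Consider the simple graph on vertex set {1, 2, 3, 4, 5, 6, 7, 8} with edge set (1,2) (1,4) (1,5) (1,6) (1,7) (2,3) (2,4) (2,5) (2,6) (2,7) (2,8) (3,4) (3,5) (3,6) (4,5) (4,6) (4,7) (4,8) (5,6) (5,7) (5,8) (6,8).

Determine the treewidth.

4

A width-4 tree decomposition is:
Bags: B1 = {2, 3, 4, 5, 6}  B2 = {1, 2, 4, 5, 6}  B3 = {2, 4, 5, 6, 8}  B4 = {1, 2, 4, 5, 7}
Tree: B1–B2, B2–B3, B2–B4
Each bag holds 5 vertices, so the decomposition has width 4, which upper-bounds the treewidth. On the other hand G contains the 5-clique {2, 4, 5, 6, 8}. A clique must lie in a single bag of any decomposition, so no decomposition can have width below 4. Therefore the treewidth is 4.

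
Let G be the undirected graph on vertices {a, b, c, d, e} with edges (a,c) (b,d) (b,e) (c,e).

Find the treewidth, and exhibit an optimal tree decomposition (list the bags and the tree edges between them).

Each bag holds 2 vertices, so the decomposition has width 1, which upper-bounds the treewidth. Any graph with an edge has treewidth ≥ 1, and G has the edge d–b. Combining the bounds, tw(G) = 1.

Treewidth 1.
One optimal decomposition is:
Bags: B1 = {b, d}  B2 = {b, e}  B3 = {c, e}  B4 = {a, c}
Tree: B1–B2, B2–B3, B3–B4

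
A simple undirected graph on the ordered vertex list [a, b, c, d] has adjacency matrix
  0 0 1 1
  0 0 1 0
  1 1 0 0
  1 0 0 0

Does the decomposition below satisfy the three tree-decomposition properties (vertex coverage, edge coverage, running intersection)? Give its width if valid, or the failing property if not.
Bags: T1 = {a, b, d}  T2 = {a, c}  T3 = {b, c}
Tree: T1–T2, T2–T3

No — bags containing vertex b are not connected in the tree.

A tree decomposition must satisfy three properties: every vertex lies in some bag; for every edge, both endpoints lie together in some bag; and for every vertex, the bags containing it form a connected subtree. Here bags containing vertex b are not connected in the tree, so the decomposition is invalid.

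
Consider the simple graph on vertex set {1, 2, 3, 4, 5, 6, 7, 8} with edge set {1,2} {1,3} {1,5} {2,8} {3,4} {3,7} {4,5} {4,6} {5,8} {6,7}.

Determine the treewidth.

A width-2 tree decomposition is:
Bags: B1 = {1, 2, 8}  B2 = {1, 5, 8}  B3 = {1, 3, 5}  B4 = {3, 4, 5}  B5 = {3, 4, 7}  B6 = {4, 6, 7}
Tree: B1–B2, B2–B3, B3–B4, B4–B5, B5–B6
Every bag has size at most 3, so the width is 3 − 1 = 2 and tw(G) ≤ 2. Since 2–8–5–1–2 is a cycle in G, G is not acyclic. Forests are exactly the graphs of treewidth ≤ 1, so tw(G) ≥ 2. Hence tw(G) = 2 exactly.

2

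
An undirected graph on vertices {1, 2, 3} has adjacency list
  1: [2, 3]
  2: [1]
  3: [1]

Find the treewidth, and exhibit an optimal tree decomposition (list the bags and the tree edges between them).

Every bag has size at most 2, so the width is 2 − 1 = 1 and tw(G) ≤ 1. Any graph with an edge has treewidth ≥ 1, and G has the edge 1–3. Combining the bounds, tw(G) = 1.

Treewidth 1.
One such decomposition:
Bags: B1 = {1, 3}  B2 = {1, 2}
Tree: B1–B2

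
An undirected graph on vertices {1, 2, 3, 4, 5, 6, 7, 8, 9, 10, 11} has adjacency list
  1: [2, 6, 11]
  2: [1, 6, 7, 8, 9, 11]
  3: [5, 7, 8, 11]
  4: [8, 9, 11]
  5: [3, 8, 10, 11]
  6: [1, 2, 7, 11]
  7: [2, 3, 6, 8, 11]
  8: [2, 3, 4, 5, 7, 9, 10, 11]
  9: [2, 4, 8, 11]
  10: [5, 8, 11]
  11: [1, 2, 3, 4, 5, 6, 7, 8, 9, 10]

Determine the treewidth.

3

A width-3 tree decomposition is:
Bags: B1 = {2, 7, 8, 11}  B2 = {2, 8, 9, 11}  B3 = {2, 6, 7, 11}  B4 = {3, 7, 8, 11}  B5 = {4, 8, 9, 11}  B6 = {3, 5, 8, 11}  B7 = {5, 8, 10, 11}  B8 = {1, 2, 6, 11}
Tree: B1–B2, B1–B3, B1–B4, B2–B5, B4–B6, B6–B7, B3–B8
The largest bag has 4 vertices, giving width 3; this decomposition certifies tw(G) ≤ 3. For the lower bound, the 4 vertices {2, 8, 9, 11} are pairwise adjacent, and any tree decomposition puts a clique entirely inside one bag — forcing width ≥ 3. Therefore the treewidth is 3.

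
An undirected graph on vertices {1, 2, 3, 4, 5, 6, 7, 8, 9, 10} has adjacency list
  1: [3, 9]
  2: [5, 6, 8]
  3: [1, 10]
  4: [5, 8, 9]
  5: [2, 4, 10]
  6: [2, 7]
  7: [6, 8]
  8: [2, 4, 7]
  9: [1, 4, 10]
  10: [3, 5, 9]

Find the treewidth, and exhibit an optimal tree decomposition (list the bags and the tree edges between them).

Treewidth 2.
Bags: B1 = {6, 7, 8}  B2 = {2, 6, 8}  B3 = {2, 4, 8}  B4 = {2, 4, 5}  B5 = {4, 5, 9}  B6 = {5, 9, 10}  B7 = {1, 9, 10}  B8 = {1, 3, 10}
Tree: B1–B2, B2–B3, B3–B4, B4–B5, B5–B6, B6–B7, B7–B8

Each bag holds 3 vertices, so the decomposition has width 2, which upper-bounds the treewidth. Since 7–6–2–8–7 is a cycle in G, G is not acyclic. Forests are exactly the graphs of treewidth ≤ 1, so tw(G) ≥ 2. Therefore the treewidth is 2.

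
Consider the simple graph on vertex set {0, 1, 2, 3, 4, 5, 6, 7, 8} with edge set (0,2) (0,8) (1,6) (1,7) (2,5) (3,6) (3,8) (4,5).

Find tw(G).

1

A width-1 tree decomposition is:
Bags: B1 = {1, 7}  B2 = {1, 6}  B3 = {3, 6}  B4 = {3, 8}  B5 = {0, 8}  B6 = {0, 2}  B7 = {2, 5}  B8 = {4, 5}
Tree: B1–B2, B2–B3, B3–B4, B4–B5, B5–B6, B6–B7, B7–B8
Every bag has size at most 2, so the width is 2 − 1 = 1 and tw(G) ≤ 1. Any graph with an edge has treewidth ≥ 1, and G has the edge 7–1. Combining the bounds, tw(G) = 1.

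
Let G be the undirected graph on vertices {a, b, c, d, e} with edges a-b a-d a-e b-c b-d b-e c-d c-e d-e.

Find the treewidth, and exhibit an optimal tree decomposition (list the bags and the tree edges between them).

Each bag holds 4 vertices, so the decomposition has width 3, which upper-bounds the treewidth. For the lower bound, the 4 vertices {b, c, d, e} are pairwise adjacent, and any tree decomposition puts a clique entirely inside one bag — forcing width ≥ 3. Therefore the treewidth is 3.

Treewidth 3.
One optimal decomposition is:
Bags: B1 = {a, b, d, e}  B2 = {b, c, d, e}
Tree: B1–B2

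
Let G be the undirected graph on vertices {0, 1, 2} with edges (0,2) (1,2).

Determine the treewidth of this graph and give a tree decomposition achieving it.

Treewidth 1.
One such decomposition:
Bags: B1 = {1, 2}  B2 = {0, 2}
Tree: B1–B2

The largest bag has 2 vertices, giving width 1; this decomposition certifies tw(G) ≤ 1. Any graph with an edge has treewidth ≥ 1, and G has the edge 2–1. Hence tw(G) = 1 exactly.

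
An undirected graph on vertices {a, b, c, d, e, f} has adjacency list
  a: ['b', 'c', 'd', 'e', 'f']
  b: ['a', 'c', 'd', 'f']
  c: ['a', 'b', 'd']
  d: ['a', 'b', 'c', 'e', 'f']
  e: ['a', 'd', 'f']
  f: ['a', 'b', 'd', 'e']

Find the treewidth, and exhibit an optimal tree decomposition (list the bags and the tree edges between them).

Treewidth 3.
One optimal decomposition is:
Bags: B1 = {a, b, d, f}  B2 = {a, b, c, d}  B3 = {a, d, e, f}
Tree: B1–B2, B1–B3

The largest bag has 4 vertices, giving width 3; this decomposition certifies tw(G) ≤ 3. For the lower bound, the 4 vertices {a, b, c, d} are pairwise adjacent, and any tree decomposition puts a clique entirely inside one bag — forcing width ≥ 3. Combining the bounds, tw(G) = 3.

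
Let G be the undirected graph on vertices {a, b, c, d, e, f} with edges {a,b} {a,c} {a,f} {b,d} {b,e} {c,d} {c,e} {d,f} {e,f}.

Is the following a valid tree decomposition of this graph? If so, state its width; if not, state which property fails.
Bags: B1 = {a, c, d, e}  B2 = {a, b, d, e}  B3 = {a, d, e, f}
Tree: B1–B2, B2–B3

Yes; width 3.

Vertex coverage: the bags together contain {a, b, c, d, e, f}, the full vertex set. Edge coverage: each edge of G has both endpoints in at least one bag. Running intersection: for every vertex, the bags containing it form a connected subtree. All three properties hold, so this is a valid tree decomposition of width max|bag| − 1 = 3, and hence tw(G) ≤ 3.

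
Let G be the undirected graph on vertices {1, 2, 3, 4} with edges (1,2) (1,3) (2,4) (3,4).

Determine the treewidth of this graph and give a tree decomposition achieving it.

Treewidth 2.
One optimal decomposition is:
Bags: B1 = {1, 2, 4}  B2 = {1, 3, 4}
Tree: B1–B2

Every bag has size at most 3, so the width is 3 − 1 = 2 and tw(G) ≤ 2. The edges 4–2–1–3–4 form a cycle, so G is not a tree and its treewidth is at least 2. Hence tw(G) = 2 exactly.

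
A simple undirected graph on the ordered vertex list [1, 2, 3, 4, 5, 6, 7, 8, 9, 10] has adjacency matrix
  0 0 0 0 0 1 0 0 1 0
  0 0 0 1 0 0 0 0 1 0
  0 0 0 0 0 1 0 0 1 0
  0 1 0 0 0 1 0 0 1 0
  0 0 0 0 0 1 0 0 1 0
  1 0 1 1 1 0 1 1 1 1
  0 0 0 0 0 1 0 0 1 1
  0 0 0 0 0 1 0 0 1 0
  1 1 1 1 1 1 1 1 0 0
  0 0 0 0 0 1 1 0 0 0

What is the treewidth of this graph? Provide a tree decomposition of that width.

Treewidth 2.
Bags: B1 = {4, 6, 9}  B2 = {2, 4, 9}  B3 = {6, 8, 9}  B4 = {5, 6, 9}  B5 = {1, 6, 9}  B6 = {3, 6, 9}  B7 = {6, 7, 9}  B8 = {6, 7, 10}
Tree: B1–B2, B1–B3, B1–B4, B1–B5, B5–B6, B1–B7, B7–B8

The largest bag has 3 vertices, giving width 2; this decomposition certifies tw(G) ≤ 2. On the other hand G contains the 3-clique {2, 4, 9}. A clique must lie in a single bag of any decomposition, so no decomposition can have width below 2. Hence tw(G) = 2 exactly.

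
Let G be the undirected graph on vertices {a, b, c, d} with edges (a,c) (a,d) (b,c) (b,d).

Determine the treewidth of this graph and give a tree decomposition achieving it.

Every bag has size at most 3, so the width is 3 − 1 = 2 and tw(G) ≤ 2. For the lower bound, G contains the cycle c–a–d–b–c, so G is not a forest; only forests have treewidth ≤ 1, hence tw(G) ≥ 2. Hence tw(G) = 2 exactly.

Treewidth 2.
One optimal decomposition is:
Bags: B1 = {a, c, d}  B2 = {b, c, d}
Tree: B1–B2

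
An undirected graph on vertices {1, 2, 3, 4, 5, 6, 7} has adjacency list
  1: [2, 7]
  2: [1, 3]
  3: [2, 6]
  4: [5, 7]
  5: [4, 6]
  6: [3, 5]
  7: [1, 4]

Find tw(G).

A width-2 tree decomposition is:
Bags: B1 = {4, 5, 6}  B2 = {4, 6, 7}  B3 = {1, 6, 7}  B4 = {1, 2, 6}  B5 = {2, 3, 6}
Tree: B1–B2, B2–B3, B3–B4, B4–B5
Every bag has size at most 3, so the width is 3 − 1 = 2 and tw(G) ≤ 2. For the lower bound, G contains the cycle 6–5–4–7–1–2–3–6, so G is not a forest; only forests have treewidth ≤ 1, hence tw(G) ≥ 2. The upper and lower bounds meet at 2, so that is the treewidth.

2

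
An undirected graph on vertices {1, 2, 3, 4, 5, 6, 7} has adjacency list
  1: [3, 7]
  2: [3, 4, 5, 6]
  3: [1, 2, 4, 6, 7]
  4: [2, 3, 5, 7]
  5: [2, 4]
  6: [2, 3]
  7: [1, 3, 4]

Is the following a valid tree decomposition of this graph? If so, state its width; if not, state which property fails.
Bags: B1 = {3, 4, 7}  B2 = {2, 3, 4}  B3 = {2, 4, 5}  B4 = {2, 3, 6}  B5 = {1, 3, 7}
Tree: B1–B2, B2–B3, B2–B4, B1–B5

Yes; width 2.

Vertex coverage: the bags together contain {1, 2, 3, 4, 5, 6, 7}, the full vertex set. Edge coverage: each edge of G has both endpoints in at least one bag. Running intersection: for every vertex, the bags containing it form a connected subtree. All three properties hold, so this is a valid tree decomposition of width max|bag| − 1 = 2, and hence tw(G) ≤ 2.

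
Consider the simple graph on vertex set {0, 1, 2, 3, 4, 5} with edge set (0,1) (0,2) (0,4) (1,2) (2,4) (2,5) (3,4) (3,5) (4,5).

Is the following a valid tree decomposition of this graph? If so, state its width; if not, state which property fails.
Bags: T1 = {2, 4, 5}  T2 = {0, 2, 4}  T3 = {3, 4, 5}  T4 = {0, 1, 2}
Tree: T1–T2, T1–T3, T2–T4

Yes; width 2.

Checking the three conditions: (i) the bags cover all of {0, 1, 2, 3, 4, 5}; (ii) for each edge, some bag contains both endpoints; (iii) the bags containing any fixed vertex form a subtree. All hold, so the decomposition is valid with width 3 − 1 = 2.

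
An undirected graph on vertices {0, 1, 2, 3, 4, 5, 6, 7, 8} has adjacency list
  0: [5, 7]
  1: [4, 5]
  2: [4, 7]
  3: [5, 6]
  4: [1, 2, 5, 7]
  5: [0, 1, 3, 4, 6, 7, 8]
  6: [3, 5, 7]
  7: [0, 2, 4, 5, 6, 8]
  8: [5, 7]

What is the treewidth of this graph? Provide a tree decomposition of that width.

Each bag holds 3 vertices, so the decomposition has width 2, which upper-bounds the treewidth. Conversely, {2, 4, 7} is a clique of size 3, and the vertices of any clique must share a bag in every tree decomposition; so some bag has ≥ 3 vertices and tw(G) ≥ 2. Hence tw(G) = 2 exactly.

Treewidth 2.
Bags: B1 = {5, 6, 7}  B2 = {5, 7, 8}  B3 = {0, 5, 7}  B4 = {4, 5, 7}  B5 = {2, 4, 7}  B6 = {3, 5, 6}  B7 = {1, 4, 5}
Tree: B1–B2, B2–B3, B3–B4, B4–B5, B1–B6, B4–B7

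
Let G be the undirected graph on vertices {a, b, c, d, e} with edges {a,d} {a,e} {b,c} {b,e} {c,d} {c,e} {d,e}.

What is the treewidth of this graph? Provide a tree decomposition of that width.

Treewidth 2.
One such decomposition:
Bags: B1 = {a, d, e}  B2 = {c, d, e}  B3 = {b, c, e}
Tree: B1–B2, B2–B3

Every bag has size at most 3, so the width is 3 − 1 = 2 and tw(G) ≤ 2. Conversely, {c, d, e} is a clique of size 3, and the vertices of any clique must share a bag in every tree decomposition; so some bag has ≥ 3 vertices and tw(G) ≥ 2. Hence tw(G) = 2 exactly.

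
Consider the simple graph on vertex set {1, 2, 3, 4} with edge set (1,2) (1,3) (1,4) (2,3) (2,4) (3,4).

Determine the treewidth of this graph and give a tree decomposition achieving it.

With just one bag of size 4, the width is 4 − 1 = 3, so tw(G) ≤ 3. On the other hand G contains the 4-clique {1, 2, 3, 4}. A clique must lie in a single bag of any decomposition, so no decomposition can have width below 3. The upper and lower bounds meet at 3, so that is the treewidth.

Treewidth 3.
Bags: B1 = {1, 2, 3, 4}
Tree: (single bag)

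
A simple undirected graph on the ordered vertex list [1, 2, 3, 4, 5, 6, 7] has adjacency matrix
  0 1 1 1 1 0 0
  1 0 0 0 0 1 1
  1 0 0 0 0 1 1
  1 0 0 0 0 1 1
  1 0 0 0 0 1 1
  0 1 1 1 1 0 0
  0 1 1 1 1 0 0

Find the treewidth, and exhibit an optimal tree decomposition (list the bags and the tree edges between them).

Treewidth 3.
Bags: B1 = {1, 5, 6, 7}  B2 = {1, 4, 6, 7}  B3 = {1, 3, 6, 7}  B4 = {1, 2, 6, 7}
Tree: B1–B2, B2–B3, B3–B4

Each bag holds 4 vertices, so the decomposition has width 3, which upper-bounds the treewidth. For the lower bound: the 4 vertex sets {5,6}, {1,4}, {7}, {3} are disjoint, each induces a connected subgraph, and every pair is joined by at least one edge of G. Contracting each set to a single vertex therefore yields K_{4} as a minor, and since treewidth is minor-monotone, tw(G) ≥ tw(K_{4}) = 3. The upper and lower bounds meet at 3, so that is the treewidth.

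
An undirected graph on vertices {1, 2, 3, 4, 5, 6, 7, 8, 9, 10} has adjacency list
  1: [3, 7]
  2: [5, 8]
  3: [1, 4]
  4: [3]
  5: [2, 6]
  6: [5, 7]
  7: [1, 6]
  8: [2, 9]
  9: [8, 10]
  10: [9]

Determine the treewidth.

A width-1 tree decomposition is:
Bags: B1 = {3, 4}  B2 = {1, 3}  B3 = {1, 7}  B4 = {6, 7}  B5 = {5, 6}  B6 = {2, 5}  B7 = {2, 8}  B8 = {8, 9}  B9 = {9, 10}
Tree: B1–B2, B2–B3, B3–B4, B4–B5, B5–B6, B6–B7, B7–B8, B8–B9
Each bag holds 2 vertices, so the decomposition has width 1, which upper-bounds the treewidth. G has an edge, so its treewidth is at least 1. The upper and lower bounds meet at 1, so that is the treewidth.

1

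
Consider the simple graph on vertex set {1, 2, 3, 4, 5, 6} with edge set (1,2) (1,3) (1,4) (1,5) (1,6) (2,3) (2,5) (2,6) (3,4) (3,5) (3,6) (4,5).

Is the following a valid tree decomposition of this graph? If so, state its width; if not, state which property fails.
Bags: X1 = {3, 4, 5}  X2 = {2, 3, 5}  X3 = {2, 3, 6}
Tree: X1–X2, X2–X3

No — vertex 1 appears in no bag.

A tree decomposition must satisfy three properties: every vertex lies in some bag; for every edge, both endpoints lie together in some bag; and for every vertex, the bags containing it form a connected subtree. Here vertex 1 appears in no bag, so the decomposition is invalid.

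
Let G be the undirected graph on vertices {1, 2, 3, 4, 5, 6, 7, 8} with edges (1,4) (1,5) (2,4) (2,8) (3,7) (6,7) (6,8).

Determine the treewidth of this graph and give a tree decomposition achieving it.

Every bag has size at most 2, so the width is 2 − 1 = 1 and tw(G) ≤ 1. Any graph with an edge has treewidth ≥ 1, and G has the edge 5–1. The upper and lower bounds meet at 1, so that is the treewidth.

Treewidth 1.
One optimal decomposition is:
Bags: B1 = {1, 5}  B2 = {1, 4}  B3 = {2, 4}  B4 = {2, 8}  B5 = {6, 8}  B6 = {6, 7}  B7 = {3, 7}
Tree: B1–B2, B2–B3, B3–B4, B4–B5, B5–B6, B6–B7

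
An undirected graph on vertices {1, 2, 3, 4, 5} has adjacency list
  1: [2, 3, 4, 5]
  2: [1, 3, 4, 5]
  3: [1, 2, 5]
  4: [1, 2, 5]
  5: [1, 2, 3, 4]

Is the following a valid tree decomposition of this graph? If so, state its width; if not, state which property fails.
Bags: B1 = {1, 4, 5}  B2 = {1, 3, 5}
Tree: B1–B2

No — vertex 2 appears in no bag.

A tree decomposition must satisfy three properties: every vertex lies in some bag; for every edge, both endpoints lie together in some bag; and for every vertex, the bags containing it form a connected subtree. Here vertex 2 appears in no bag, so the decomposition is invalid.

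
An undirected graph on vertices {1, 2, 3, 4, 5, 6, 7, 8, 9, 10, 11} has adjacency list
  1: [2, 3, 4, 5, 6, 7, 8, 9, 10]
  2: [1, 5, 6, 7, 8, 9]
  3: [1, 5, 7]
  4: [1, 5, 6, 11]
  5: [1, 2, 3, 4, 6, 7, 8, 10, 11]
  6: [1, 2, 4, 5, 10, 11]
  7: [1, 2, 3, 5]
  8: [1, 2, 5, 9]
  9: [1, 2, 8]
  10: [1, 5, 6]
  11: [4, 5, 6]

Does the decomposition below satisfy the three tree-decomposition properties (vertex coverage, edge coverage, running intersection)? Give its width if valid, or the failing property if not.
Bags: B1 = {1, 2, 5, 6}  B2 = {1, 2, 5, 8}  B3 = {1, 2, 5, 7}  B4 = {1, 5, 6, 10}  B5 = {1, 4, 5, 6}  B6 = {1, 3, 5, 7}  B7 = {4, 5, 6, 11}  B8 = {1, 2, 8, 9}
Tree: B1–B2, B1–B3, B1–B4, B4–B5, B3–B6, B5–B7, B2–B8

Vertex coverage: the bags together contain {1, 2, 3, 4, 5, 6, 7, 8, 9, 10, 11}, the full vertex set. Edge coverage: each edge of G has both endpoints in at least one bag. Running intersection: for every vertex, the bags containing it form a connected subtree. All three properties hold, so this is a valid tree decomposition of width max|bag| − 1 = 3, and hence tw(G) ≤ 3.

Yes; width 3.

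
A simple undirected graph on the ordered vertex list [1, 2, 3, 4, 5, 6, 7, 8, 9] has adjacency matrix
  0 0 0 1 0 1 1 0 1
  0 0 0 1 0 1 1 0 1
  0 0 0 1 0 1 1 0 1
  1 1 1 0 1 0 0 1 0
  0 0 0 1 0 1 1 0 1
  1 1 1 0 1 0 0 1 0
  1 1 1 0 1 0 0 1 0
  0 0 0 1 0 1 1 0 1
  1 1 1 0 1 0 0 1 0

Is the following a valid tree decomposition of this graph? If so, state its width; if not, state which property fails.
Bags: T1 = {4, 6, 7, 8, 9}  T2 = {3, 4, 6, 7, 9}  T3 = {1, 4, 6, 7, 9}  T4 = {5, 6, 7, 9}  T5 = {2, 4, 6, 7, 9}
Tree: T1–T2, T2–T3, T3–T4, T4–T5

No — edge (4,5) lies in no bag.

A tree decomposition must satisfy three properties: every vertex lies in some bag; for every edge, both endpoints lie together in some bag; and for every vertex, the bags containing it form a connected subtree. Here edge (4,5) lies in no bag, so the decomposition is invalid.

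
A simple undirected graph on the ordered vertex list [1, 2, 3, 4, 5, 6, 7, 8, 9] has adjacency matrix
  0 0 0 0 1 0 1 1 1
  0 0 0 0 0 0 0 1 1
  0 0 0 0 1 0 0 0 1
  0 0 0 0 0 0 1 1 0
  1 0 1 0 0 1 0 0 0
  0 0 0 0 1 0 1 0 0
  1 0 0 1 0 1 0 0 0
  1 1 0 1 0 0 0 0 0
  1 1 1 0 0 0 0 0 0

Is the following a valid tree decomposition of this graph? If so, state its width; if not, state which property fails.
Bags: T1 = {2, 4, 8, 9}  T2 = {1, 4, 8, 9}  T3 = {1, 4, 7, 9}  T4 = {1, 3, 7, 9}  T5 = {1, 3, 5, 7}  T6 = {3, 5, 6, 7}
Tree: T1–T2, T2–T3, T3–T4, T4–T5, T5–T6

Every vertex of G appears in some bag (union = {1, 2, 3, 4, 5, 6, 7, 8, 9}); every edge is covered by a bag; and for each vertex v the set of bags containing v is connected in the bag tree. The decomposition is therefore valid. The largest bag has 4 vertices, so the width is 3.

Yes; width 3.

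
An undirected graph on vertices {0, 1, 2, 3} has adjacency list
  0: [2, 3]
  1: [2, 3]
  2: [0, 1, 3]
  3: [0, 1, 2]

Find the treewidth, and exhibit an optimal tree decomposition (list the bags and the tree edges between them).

Treewidth 2.
One optimal decomposition is:
Bags: B1 = {1, 2, 3}  B2 = {0, 2, 3}
Tree: B1–B2

Each bag holds 3 vertices, so the decomposition has width 2, which upper-bounds the treewidth. On the other hand G contains the 3-clique {0, 2, 3}. A clique must lie in a single bag of any decomposition, so no decomposition can have width below 2. Combining the bounds, tw(G) = 2.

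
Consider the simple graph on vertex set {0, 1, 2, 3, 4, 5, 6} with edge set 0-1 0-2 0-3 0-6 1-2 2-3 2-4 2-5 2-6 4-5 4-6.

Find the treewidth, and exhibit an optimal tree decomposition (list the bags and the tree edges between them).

Treewidth 2.
One optimal decomposition is:
Bags: B1 = {2, 4, 6}  B2 = {0, 2, 6}  B3 = {2, 4, 5}  B4 = {0, 2, 3}  B5 = {0, 1, 2}
Tree: B1–B2, B1–B3, B2–B4, B2–B5

Every bag has size at most 3, so the width is 3 − 1 = 2 and tw(G) ≤ 2. On the other hand G contains the 3-clique {0, 1, 2}. A clique must lie in a single bag of any decomposition, so no decomposition can have width below 2. Hence tw(G) = 2 exactly.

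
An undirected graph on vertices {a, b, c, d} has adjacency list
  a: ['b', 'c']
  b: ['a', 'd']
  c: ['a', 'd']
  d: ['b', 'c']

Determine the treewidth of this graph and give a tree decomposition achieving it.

The largest bag has 3 vertices, giving width 2; this decomposition certifies tw(G) ≤ 2. For the lower bound, G contains the cycle d–b–a–c–d, so G is not a forest; only forests have treewidth ≤ 1, hence tw(G) ≥ 2. Therefore the treewidth is 2.

Treewidth 2.
One such decomposition:
Bags: B1 = {a, b, d}  B2 = {a, c, d}
Tree: B1–B2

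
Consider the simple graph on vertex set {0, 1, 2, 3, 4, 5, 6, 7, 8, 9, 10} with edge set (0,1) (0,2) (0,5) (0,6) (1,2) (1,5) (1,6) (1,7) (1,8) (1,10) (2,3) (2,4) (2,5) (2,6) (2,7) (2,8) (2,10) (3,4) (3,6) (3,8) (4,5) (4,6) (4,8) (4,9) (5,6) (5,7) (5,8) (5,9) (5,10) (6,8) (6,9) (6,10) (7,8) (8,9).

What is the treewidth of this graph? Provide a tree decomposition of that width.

Treewidth 4.
One such decomposition:
Bags: B1 = {2, 3, 4, 6, 8}  B2 = {2, 4, 5, 6, 8}  B3 = {1, 2, 5, 6, 8}  B4 = {1, 2, 5, 7, 8}  B5 = {1, 2, 5, 6, 10}  B6 = {4, 5, 6, 8, 9}  B7 = {0, 1, 2, 5, 6}
Tree: B1–B2, B2–B3, B3–B4, B3–B5, B2–B6, B3–B7

The largest bag has 5 vertices, giving width 4; this decomposition certifies tw(G) ≤ 4. Conversely, {4, 5, 6, 8, 9} is a clique of size 5, and the vertices of any clique must share a bag in every tree decomposition; so some bag has ≥ 5 vertices and tw(G) ≥ 4. Hence tw(G) = 4 exactly.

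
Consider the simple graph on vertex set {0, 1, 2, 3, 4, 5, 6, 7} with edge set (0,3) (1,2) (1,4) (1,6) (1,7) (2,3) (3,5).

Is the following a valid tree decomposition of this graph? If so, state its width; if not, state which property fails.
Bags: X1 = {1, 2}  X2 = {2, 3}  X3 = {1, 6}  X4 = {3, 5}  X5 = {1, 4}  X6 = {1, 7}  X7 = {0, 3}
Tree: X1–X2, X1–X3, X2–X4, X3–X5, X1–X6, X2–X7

Every vertex of G appears in some bag (union = {0, 1, 2, 3, 4, 5, 6, 7}); every edge is covered by a bag; and for each vertex v the set of bags containing v is connected in the bag tree. The decomposition is therefore valid. The largest bag has 2 vertices, so the width is 1.

Yes; width 1.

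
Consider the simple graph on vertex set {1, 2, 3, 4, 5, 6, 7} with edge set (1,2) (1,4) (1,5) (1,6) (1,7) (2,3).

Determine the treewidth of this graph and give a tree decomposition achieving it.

Treewidth 1.
Bags: B1 = {1, 2}  B2 = {1, 7}  B3 = {1, 5}  B4 = {2, 3}  B5 = {1, 6}  B6 = {1, 4}
Tree: B1–B2, B2–B3, B1–B4, B1–B5, B5–B6

Every bag has size at most 2, so the width is 2 − 1 = 1 and tw(G) ≤ 1. Since G has at least one edge (e.g. 2–1), it is not an edgeless graph, so tw(G) ≥ 1. Hence tw(G) = 1 exactly.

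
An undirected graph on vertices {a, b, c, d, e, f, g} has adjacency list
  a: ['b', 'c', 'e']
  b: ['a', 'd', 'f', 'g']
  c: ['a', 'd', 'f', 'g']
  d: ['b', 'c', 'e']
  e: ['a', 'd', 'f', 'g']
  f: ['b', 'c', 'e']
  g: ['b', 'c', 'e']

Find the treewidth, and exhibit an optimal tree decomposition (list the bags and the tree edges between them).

Treewidth 3.
Bags: B1 = {b, c, e, g}  B2 = {a, b, c, e}  B3 = {b, c, d, e}  B4 = {b, c, e, f}
Tree: B1–B2, B2–B3, B3–B4

The largest bag has 4 vertices, giving width 3; this decomposition certifies tw(G) ≤ 3. For the lower bound: the 4 vertex sets {b,g}, {a,e}, {c}, {d} are disjoint, each induces a connected subgraph, and every pair is joined by at least one edge of G. Contracting each set to a single vertex therefore yields K_{4} as a minor, and since treewidth is minor-monotone, tw(G) ≥ tw(K_{4}) = 3. Therefore the treewidth is 3.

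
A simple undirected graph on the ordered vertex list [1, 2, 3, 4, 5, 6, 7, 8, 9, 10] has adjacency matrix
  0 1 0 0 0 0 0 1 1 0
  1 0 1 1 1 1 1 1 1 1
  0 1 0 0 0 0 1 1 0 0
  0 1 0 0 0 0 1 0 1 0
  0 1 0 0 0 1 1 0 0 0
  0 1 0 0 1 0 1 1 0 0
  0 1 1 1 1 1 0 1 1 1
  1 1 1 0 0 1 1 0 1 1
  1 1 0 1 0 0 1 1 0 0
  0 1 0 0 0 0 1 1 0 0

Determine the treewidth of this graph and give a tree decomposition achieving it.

Treewidth 3.
One such decomposition:
Bags: B1 = {2, 7, 8, 10}  B2 = {2, 7, 8, 9}  B3 = {2, 3, 7, 8}  B4 = {2, 4, 7, 9}  B5 = {1, 2, 8, 9}  B6 = {2, 6, 7, 8}  B7 = {2, 5, 6, 7}
Tree: B1–B2, B2–B3, B2–B4, B2–B5, B1–B6, B6–B7

The largest bag has 4 vertices, giving width 3; this decomposition certifies tw(G) ≤ 3. Conversely, {1, 2, 8, 9} is a clique of size 4, and the vertices of any clique must share a bag in every tree decomposition; so some bag has ≥ 4 vertices and tw(G) ≥ 3. Therefore the treewidth is 3.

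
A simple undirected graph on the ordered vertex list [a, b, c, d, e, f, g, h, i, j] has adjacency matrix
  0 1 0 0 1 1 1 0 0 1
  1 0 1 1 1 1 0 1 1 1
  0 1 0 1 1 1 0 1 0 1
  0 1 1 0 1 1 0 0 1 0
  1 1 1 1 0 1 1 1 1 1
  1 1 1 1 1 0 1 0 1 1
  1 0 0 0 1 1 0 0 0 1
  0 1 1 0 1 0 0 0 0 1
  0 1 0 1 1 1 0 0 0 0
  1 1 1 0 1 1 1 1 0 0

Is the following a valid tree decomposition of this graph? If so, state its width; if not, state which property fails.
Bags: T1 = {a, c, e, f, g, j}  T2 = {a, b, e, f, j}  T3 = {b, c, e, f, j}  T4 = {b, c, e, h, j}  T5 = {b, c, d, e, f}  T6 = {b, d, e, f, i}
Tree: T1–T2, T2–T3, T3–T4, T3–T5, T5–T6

No — bags containing vertex c are not connected in the tree.

A tree decomposition must satisfy three properties: every vertex lies in some bag; for every edge, both endpoints lie together in some bag; and for every vertex, the bags containing it form a connected subtree. Here bags containing vertex c are not connected in the tree, so the decomposition is invalid.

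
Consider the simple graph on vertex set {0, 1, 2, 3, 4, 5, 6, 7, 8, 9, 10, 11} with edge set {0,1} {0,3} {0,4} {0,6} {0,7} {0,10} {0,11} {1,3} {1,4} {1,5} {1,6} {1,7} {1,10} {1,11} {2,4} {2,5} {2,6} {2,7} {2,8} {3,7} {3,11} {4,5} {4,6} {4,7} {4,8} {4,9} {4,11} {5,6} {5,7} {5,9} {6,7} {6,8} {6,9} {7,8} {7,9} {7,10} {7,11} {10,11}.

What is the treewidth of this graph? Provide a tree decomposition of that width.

Each bag holds 5 vertices, so the decomposition has width 4, which upper-bounds the treewidth. On the other hand G contains the 5-clique {0, 1, 7, 10, 11}. A clique must lie in a single bag of any decomposition, so no decomposition can have width below 4. Hence tw(G) = 4 exactly.

Treewidth 4.
One such decomposition:
Bags: B1 = {2, 4, 5, 6, 7}  B2 = {1, 4, 5, 6, 7}  B3 = {2, 4, 6, 7, 8}  B4 = {4, 5, 6, 7, 9}  B5 = {0, 1, 4, 6, 7}  B6 = {0, 1, 4, 7, 11}  B7 = {0, 1, 3, 7, 11}  B8 = {0, 1, 7, 10, 11}
Tree: B1–B2, B1–B3, B2–B4, B2–B5, B5–B6, B6–B7, B6–B8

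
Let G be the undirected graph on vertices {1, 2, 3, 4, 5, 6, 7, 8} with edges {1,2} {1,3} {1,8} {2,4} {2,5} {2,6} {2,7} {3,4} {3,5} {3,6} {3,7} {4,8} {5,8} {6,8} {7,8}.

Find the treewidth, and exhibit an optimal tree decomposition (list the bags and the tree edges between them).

The largest bag has 4 vertices, giving width 3; this decomposition certifies tw(G) ≤ 3. For the lower bound: the 4 vertex sets {2,7}, {3,4}, {8}, {6} are disjoint, each induces a connected subgraph, and every pair is joined by at least one edge of G. Contracting each set to a single vertex therefore yields K_{4} as a minor, and since treewidth is minor-monotone, tw(G) ≥ tw(K_{4}) = 3. Therefore the treewidth is 3.

Treewidth 3.
One such decomposition:
Bags: B1 = {2, 3, 7, 8}  B2 = {2, 3, 4, 8}  B3 = {2, 3, 6, 8}  B4 = {1, 2, 3, 8}  B5 = {2, 3, 5, 8}
Tree: B1–B2, B2–B3, B3–B4, B4–B5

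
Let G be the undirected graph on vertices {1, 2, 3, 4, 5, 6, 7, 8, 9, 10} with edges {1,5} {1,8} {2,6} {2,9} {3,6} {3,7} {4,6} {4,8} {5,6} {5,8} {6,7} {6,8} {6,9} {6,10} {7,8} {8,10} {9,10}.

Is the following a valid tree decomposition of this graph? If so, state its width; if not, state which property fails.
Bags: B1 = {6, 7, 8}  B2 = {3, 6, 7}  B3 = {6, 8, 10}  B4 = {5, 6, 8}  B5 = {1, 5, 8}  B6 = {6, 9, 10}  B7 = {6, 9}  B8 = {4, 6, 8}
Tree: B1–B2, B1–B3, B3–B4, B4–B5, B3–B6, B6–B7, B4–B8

A tree decomposition must satisfy three properties: every vertex lies in some bag; for every edge, both endpoints lie together in some bag; and for every vertex, the bags containing it form a connected subtree. Here vertex 2 appears in no bag, so the decomposition is invalid.

No — vertex 2 appears in no bag.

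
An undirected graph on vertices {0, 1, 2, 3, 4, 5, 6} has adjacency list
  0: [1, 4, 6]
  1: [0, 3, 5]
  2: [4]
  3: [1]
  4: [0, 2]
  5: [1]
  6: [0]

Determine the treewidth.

1

A width-1 tree decomposition is:
Bags: B1 = {1, 5}  B2 = {0, 1}  B3 = {0, 4}  B4 = {0, 6}  B5 = {1, 3}  B6 = {2, 4}
Tree: B1–B2, B2–B3, B3–B4, B1–B5, B3–B6
Each bag holds 2 vertices, so the decomposition has width 1, which upper-bounds the treewidth. G has an edge, so its treewidth is at least 1. The upper and lower bounds meet at 1, so that is the treewidth.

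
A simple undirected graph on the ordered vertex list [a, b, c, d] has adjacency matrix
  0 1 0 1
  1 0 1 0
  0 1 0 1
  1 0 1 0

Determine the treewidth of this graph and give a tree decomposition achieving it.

Each bag holds 3 vertices, so the decomposition has width 2, which upper-bounds the treewidth. The edges c–b–a–d–c form a cycle, so G is not a tree and its treewidth is at least 2. Therefore the treewidth is 2.

Treewidth 2.
One optimal decomposition is:
Bags: B1 = {a, b, c}  B2 = {a, c, d}
Tree: B1–B2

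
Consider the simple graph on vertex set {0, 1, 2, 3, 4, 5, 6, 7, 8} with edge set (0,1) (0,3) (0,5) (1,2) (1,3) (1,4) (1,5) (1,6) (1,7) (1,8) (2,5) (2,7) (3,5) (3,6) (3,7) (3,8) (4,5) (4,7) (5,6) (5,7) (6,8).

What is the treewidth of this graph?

3

A width-3 tree decomposition is:
Bags: B1 = {1, 3, 5, 7}  B2 = {1, 4, 5, 7}  B3 = {0, 1, 3, 5}  B4 = {1, 3, 5, 6}  B5 = {1, 2, 5, 7}  B6 = {1, 3, 6, 8}
Tree: B1–B2, B1–B3, B3–B4, B2–B5, B4–B6
The largest bag has 4 vertices, giving width 3; this decomposition certifies tw(G) ≤ 3. For the lower bound, the 4 vertices {1, 3, 6, 8} are pairwise adjacent, and any tree decomposition puts a clique entirely inside one bag — forcing width ≥ 3. Hence tw(G) = 3 exactly.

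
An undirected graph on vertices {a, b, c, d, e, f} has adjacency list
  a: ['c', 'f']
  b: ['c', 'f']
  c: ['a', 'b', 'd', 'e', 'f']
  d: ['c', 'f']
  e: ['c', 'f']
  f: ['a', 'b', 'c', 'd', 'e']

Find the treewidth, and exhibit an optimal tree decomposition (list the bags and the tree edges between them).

Every bag has size at most 3, so the width is 3 − 1 = 2 and tw(G) ≤ 2. Conversely, {c, d, f} is a clique of size 3, and the vertices of any clique must share a bag in every tree decomposition; so some bag has ≥ 3 vertices and tw(G) ≥ 2. Combining the bounds, tw(G) = 2.

Treewidth 2.
One such decomposition:
Bags: B1 = {c, e, f}  B2 = {a, c, f}  B3 = {c, d, f}  B4 = {b, c, f}
Tree: B1–B2, B1–B3, B2–B4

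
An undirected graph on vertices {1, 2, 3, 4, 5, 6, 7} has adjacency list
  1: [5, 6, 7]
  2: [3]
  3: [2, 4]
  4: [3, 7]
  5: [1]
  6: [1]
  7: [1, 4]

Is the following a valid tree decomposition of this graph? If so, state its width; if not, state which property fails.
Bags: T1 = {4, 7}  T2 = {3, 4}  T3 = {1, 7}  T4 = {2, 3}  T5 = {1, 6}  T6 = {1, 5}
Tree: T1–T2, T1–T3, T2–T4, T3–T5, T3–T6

Vertex coverage: the bags together contain {1, 2, 3, 4, 5, 6, 7}, the full vertex set. Edge coverage: each edge of G has both endpoints in at least one bag. Running intersection: for every vertex, the bags containing it form a connected subtree. All three properties hold, so this is a valid tree decomposition of width max|bag| − 1 = 1, and hence tw(G) ≤ 1.

Yes; width 1.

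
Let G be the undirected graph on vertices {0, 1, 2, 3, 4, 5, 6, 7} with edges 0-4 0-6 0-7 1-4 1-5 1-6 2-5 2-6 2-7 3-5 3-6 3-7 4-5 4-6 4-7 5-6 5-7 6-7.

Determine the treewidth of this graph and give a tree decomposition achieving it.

Treewidth 3.
One optimal decomposition is:
Bags: B1 = {4, 5, 6, 7}  B2 = {0, 4, 6, 7}  B3 = {2, 5, 6, 7}  B4 = {3, 5, 6, 7}  B5 = {1, 4, 5, 6}
Tree: B1–B2, B1–B3, B3–B4, B1–B5

The largest bag has 4 vertices, giving width 3; this decomposition certifies tw(G) ≤ 3. On the other hand G contains the 4-clique {0, 4, 6, 7}. A clique must lie in a single bag of any decomposition, so no decomposition can have width below 3. The upper and lower bounds meet at 3, so that is the treewidth.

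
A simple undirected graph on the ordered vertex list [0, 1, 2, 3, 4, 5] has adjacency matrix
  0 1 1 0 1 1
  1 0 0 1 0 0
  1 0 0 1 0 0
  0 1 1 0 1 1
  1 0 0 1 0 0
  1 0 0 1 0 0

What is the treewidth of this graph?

2

A width-2 tree decomposition is:
Bags: B1 = {0, 1, 3}  B2 = {0, 2, 3}  B3 = {0, 3, 4}  B4 = {0, 3, 5}
Tree: B1–B2, B2–B3, B3–B4
The largest bag has 3 vertices, giving width 2; this decomposition certifies tw(G) ≤ 2. Since 0–1–3–2–0 is a cycle in G, G is not acyclic. Forests are exactly the graphs of treewidth ≤ 1, so tw(G) ≥ 2. The upper and lower bounds meet at 2, so that is the treewidth.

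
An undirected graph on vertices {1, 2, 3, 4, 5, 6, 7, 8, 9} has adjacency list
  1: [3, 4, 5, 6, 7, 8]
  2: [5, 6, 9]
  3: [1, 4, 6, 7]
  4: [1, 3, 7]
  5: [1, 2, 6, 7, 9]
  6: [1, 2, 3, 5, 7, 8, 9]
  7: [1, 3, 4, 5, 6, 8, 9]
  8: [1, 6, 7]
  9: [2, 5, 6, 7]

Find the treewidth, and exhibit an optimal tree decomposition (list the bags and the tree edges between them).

Treewidth 3.
One such decomposition:
Bags: B1 = {1, 5, 6, 7}  B2 = {5, 6, 7, 9}  B3 = {1, 6, 7, 8}  B4 = {1, 3, 6, 7}  B5 = {2, 5, 6, 9}  B6 = {1, 3, 4, 7}
Tree: B1–B2, B1–B3, B1–B4, B2–B5, B4–B6

Every bag has size at most 4, so the width is 4 − 1 = 3 and tw(G) ≤ 3. For the lower bound, the 4 vertices {1, 3, 4, 7} are pairwise adjacent, and any tree decomposition puts a clique entirely inside one bag — forcing width ≥ 3. The upper and lower bounds meet at 3, so that is the treewidth.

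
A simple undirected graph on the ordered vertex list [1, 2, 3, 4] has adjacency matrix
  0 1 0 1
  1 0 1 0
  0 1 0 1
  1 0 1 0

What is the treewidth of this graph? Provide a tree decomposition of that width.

Each bag holds 3 vertices, so the decomposition has width 2, which upper-bounds the treewidth. The edges 1–2–3–4–1 form a cycle, so G is not a tree and its treewidth is at least 2. The upper and lower bounds meet at 2, so that is the treewidth.

Treewidth 2.
One such decomposition:
Bags: B1 = {1, 2, 3}  B2 = {1, 3, 4}
Tree: B1–B2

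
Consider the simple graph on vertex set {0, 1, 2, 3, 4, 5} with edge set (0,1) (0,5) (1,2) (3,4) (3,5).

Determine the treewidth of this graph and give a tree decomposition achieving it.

Each bag holds 2 vertices, so the decomposition has width 1, which upper-bounds the treewidth. Any graph with an edge has treewidth ≥ 1, and G has the edge 2–1. Combining the bounds, tw(G) = 1.

Treewidth 1.
One optimal decomposition is:
Bags: B1 = {1, 2}  B2 = {0, 1}  B3 = {0, 5}  B4 = {3, 5}  B5 = {3, 4}
Tree: B1–B2, B2–B3, B3–B4, B4–B5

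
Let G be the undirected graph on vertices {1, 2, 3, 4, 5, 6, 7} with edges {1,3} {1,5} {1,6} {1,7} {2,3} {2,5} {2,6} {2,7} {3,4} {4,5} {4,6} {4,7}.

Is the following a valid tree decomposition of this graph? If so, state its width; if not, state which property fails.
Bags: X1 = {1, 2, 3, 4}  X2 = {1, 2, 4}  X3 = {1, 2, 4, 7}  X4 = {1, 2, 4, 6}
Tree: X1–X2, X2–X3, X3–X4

No — vertex 5 appears in no bag.

A tree decomposition must satisfy three properties: every vertex lies in some bag; for every edge, both endpoints lie together in some bag; and for every vertex, the bags containing it form a connected subtree. Here vertex 5 appears in no bag, so the decomposition is invalid.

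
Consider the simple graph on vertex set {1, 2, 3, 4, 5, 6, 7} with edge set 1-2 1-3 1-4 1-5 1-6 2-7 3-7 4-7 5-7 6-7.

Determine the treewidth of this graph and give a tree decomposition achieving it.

The largest bag has 3 vertices, giving width 2; this decomposition certifies tw(G) ≤ 2. For the lower bound, G contains the cycle 1–6–7–3–1, so G is not a forest; only forests have treewidth ≤ 1, hence tw(G) ≥ 2. Combining the bounds, tw(G) = 2.

Treewidth 2.
One such decomposition:
Bags: B1 = {1, 6, 7}  B2 = {1, 3, 7}  B3 = {1, 4, 7}  B4 = {1, 5, 7}  B5 = {1, 2, 7}
Tree: B1–B2, B2–B3, B3–B4, B4–B5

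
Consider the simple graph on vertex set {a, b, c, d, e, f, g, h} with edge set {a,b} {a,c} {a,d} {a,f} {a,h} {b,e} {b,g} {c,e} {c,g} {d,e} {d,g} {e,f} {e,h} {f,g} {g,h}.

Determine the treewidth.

A width-3 tree decomposition is:
Bags: B1 = {a, d, e, g}  B2 = {a, c, e, g}  B3 = {a, b, e, g}  B4 = {a, e, g, h}  B5 = {a, e, f, g}
Tree: B1–B2, B2–B3, B3–B4, B4–B5
Each bag holds 4 vertices, so the decomposition has width 3, which upper-bounds the treewidth. For the lower bound: the 4 vertex sets {d,e}, {c,g}, {a}, {b} are disjoint, each induces a connected subgraph, and every pair is joined by at least one edge of G. Contracting each set to a single vertex therefore yields K_{4} as a minor, and since treewidth is minor-monotone, tw(G) ≥ tw(K_{4}) = 3. The upper and lower bounds meet at 3, so that is the treewidth.

3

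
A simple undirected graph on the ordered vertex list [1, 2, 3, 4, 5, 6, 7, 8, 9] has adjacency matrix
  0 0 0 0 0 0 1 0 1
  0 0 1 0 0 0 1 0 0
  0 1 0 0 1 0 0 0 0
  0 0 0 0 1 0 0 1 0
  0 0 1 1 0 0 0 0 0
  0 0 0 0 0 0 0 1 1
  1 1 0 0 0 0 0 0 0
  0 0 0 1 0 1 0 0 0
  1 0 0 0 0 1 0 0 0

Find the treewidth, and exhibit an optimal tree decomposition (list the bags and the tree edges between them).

Every bag has size at most 3, so the width is 3 − 1 = 2 and tw(G) ≤ 2. Since 1–9–6–8–4–5–3–2–7–1 is a cycle in G, G is not acyclic. Forests are exactly the graphs of treewidth ≤ 1, so tw(G) ≥ 2. The upper and lower bounds meet at 2, so that is the treewidth.

Treewidth 2.
One optimal decomposition is:
Bags: B1 = {1, 6, 9}  B2 = {1, 6, 8}  B3 = {1, 4, 8}  B4 = {1, 4, 5}  B5 = {1, 3, 5}  B6 = {1, 2, 3}  B7 = {1, 2, 7}
Tree: B1–B2, B2–B3, B3–B4, B4–B5, B5–B6, B6–B7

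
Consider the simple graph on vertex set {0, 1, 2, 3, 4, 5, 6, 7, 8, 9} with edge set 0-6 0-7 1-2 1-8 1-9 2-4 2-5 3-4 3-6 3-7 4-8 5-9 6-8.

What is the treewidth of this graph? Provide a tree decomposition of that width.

Treewidth 2.
Bags: B1 = {0, 6, 7}  B2 = {3, 6, 7}  B3 = {3, 6, 8}  B4 = {3, 4, 8}  B5 = {1, 4, 8}  B6 = {1, 2, 4}  B7 = {1, 2, 9}  B8 = {2, 5, 9}
Tree: B1–B2, B2–B3, B3–B4, B4–B5, B5–B6, B6–B7, B7–B8

The largest bag has 3 vertices, giving width 2; this decomposition certifies tw(G) ≤ 2. For the lower bound, G contains the cycle 0–7–3–6–0, so G is not a forest; only forests have treewidth ≤ 1, hence tw(G) ≥ 2. Therefore the treewidth is 2.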